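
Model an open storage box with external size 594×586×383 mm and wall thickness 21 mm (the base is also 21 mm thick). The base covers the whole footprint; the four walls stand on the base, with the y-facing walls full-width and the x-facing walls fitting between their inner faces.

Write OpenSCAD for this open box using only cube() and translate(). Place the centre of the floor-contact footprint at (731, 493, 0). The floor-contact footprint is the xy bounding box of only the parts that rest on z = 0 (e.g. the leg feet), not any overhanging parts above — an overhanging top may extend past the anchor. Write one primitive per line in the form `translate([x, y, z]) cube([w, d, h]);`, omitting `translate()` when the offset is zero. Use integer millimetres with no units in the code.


translate([434, 200, 0]) cube([594, 586, 21]);
translate([434, 200, 21]) cube([594, 21, 362]);
translate([434, 765, 21]) cube([594, 21, 362]);
translate([434, 221, 21]) cube([21, 544, 362]);
translate([1007, 221, 21]) cube([21, 544, 362]);


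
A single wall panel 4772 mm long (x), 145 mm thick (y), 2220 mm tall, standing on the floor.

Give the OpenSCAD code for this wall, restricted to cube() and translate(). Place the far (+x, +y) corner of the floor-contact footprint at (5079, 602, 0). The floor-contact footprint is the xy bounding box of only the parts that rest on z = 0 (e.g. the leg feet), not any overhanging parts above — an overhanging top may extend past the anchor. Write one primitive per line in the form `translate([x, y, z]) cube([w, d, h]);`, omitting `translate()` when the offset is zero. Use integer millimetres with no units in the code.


translate([307, 457, 0]) cube([4772, 145, 2220]);


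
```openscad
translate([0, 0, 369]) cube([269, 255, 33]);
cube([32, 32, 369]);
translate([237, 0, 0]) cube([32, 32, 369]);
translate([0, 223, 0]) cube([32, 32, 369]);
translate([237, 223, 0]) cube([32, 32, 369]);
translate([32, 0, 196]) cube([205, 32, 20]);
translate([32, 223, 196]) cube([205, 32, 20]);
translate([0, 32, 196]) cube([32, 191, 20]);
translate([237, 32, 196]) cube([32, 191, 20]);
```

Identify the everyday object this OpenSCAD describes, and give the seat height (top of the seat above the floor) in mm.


A stool. The seat height is 402 mm.

A 269×255×33 slab at z = 369 on four corner posts — a stool. The seat top is 369 + 33 = 402 mm.


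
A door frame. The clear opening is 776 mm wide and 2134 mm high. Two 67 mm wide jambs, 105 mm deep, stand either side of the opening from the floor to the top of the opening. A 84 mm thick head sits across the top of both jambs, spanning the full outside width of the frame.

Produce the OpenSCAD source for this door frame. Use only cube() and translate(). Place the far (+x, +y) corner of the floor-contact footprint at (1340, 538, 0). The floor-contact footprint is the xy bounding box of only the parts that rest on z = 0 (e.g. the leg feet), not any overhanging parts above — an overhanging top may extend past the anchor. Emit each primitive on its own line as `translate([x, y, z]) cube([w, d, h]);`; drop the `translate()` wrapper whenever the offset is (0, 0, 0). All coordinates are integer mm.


translate([430, 433, 0]) cube([67, 105, 2134]);
translate([1273, 433, 0]) cube([67, 105, 2134]);
translate([430, 433, 2134]) cube([910, 105, 84]);


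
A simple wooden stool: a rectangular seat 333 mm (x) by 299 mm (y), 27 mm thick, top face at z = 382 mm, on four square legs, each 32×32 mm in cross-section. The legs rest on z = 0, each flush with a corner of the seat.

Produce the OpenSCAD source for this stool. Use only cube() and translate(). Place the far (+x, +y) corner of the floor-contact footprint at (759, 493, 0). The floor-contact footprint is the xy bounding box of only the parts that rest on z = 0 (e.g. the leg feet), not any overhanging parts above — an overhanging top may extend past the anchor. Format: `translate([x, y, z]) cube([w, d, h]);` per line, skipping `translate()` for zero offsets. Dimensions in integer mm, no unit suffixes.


translate([426, 194, 355]) cube([333, 299, 27]);
translate([426, 194, 0]) cube([32, 32, 355]);
translate([727, 194, 0]) cube([32, 32, 355]);
translate([426, 461, 0]) cube([32, 32, 355]);
translate([727, 461, 0]) cube([32, 32, 355]);


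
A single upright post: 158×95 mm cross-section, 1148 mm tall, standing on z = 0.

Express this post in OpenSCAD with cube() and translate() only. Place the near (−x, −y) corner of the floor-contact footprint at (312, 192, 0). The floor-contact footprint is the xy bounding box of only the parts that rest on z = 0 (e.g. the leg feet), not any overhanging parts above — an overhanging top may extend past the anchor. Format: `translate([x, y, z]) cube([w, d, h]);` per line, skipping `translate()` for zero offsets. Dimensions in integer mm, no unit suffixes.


translate([312, 192, 0]) cube([158, 95, 1148]);


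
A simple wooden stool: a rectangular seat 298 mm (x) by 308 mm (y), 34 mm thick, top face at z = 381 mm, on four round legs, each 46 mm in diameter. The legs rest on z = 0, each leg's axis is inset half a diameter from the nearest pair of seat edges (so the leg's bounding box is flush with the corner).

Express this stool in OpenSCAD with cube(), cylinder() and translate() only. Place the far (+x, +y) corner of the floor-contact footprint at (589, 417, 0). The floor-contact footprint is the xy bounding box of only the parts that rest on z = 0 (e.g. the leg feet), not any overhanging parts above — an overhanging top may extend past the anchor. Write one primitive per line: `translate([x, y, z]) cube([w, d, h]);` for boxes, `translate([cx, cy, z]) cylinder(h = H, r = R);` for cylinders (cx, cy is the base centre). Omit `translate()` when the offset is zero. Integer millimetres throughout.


// leg_h = 381 - 34 = 347
translate([291, 109, 347]) cube([298, 308, 34]);
translate([314, 132, 0]) cylinder(h = 347, r = 23);
translate([566, 132, 0]) cylinder(h = 347, r = 23);
translate([314, 394, 0]) cylinder(h = 347, r = 23);
translate([566, 394, 0]) cylinder(h = 347, r = 23);


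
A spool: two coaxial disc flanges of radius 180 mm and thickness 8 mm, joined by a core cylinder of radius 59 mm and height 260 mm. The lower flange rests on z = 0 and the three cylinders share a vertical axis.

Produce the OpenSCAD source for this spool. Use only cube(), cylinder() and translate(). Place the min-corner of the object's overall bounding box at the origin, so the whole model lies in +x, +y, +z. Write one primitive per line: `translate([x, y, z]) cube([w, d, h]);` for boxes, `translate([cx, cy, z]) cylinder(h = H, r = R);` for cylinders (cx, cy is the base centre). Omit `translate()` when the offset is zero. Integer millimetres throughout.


translate([180, 180, 0]) cylinder(h = 8, r = 180);
translate([180, 180, 8]) cylinder(h = 260, r = 59);
translate([180, 180, 268]) cylinder(h = 8, r = 180);


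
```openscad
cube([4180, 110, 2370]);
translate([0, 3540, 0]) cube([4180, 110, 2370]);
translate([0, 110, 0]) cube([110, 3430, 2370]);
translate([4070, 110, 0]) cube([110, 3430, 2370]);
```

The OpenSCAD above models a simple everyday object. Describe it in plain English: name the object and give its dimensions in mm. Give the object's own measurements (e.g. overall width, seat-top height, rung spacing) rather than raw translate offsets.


The wall frame of a small rectangular building: four walls, each 2370 mm tall and 110 mm thick, enclosing a footprint 4180 mm (x) by 3650 mm (y) outside-to-outside, with no floor or roof. The front and back walls (the −y and +y sides) span the full width; the two side walls fit between them.


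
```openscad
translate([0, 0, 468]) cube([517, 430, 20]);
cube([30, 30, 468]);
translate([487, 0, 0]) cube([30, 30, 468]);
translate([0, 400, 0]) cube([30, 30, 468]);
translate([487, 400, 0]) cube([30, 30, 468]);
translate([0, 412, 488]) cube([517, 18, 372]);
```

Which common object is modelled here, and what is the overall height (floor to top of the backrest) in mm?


A chair. The overall height is 860 mm.

A slab on four corner posts with a tall panel at the back — a chair. The seat slab sits at z = 468 with thickness 20, and the 372 mm backrest starts at the seat top, so the overall height is 468 + 20 + 372 = 860 mm.


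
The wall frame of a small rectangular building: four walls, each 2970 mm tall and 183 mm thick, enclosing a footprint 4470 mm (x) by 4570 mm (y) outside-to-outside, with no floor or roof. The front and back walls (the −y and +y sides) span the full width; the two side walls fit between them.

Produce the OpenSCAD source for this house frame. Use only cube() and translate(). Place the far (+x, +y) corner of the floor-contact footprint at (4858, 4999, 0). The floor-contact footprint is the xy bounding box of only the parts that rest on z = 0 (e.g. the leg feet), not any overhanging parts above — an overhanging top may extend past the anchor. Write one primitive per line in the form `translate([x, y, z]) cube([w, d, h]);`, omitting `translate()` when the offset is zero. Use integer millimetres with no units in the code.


translate([388, 429, 0]) cube([4470, 183, 2970]);
translate([388, 4816, 0]) cube([4470, 183, 2970]);
translate([388, 612, 0]) cube([183, 4204, 2970]);
translate([4675, 612, 0]) cube([183, 4204, 2970]);


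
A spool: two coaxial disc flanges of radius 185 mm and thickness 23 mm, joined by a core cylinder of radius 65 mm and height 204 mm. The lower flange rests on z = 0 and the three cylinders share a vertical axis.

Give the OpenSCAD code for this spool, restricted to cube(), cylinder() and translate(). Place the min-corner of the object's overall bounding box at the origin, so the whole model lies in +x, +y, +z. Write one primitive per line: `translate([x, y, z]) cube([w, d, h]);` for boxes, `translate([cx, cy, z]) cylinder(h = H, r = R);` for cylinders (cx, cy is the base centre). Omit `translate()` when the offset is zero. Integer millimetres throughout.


translate([185, 185, 0]) cylinder(h = 23, r = 185);
translate([185, 185, 23]) cylinder(h = 204, r = 65);
translate([185, 185, 227]) cylinder(h = 23, r = 185);


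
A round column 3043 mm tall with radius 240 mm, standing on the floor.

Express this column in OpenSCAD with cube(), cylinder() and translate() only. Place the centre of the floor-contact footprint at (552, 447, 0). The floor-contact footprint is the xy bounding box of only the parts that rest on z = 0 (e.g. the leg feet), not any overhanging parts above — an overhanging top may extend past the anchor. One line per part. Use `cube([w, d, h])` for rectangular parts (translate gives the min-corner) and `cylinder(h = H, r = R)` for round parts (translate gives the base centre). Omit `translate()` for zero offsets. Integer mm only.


translate([552, 447, 0]) cylinder(h = 3043, r = 240);


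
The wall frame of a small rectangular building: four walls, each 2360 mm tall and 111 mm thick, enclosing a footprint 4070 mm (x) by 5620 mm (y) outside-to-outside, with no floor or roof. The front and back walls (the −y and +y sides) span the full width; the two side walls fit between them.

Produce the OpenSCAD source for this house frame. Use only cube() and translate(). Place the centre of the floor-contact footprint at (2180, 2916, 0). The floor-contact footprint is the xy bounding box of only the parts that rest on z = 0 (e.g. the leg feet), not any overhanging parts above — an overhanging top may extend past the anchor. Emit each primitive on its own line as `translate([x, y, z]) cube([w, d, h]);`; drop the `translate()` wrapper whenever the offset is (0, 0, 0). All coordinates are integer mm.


translate([145, 106, 0]) cube([4070, 111, 2360]);
translate([145, 5615, 0]) cube([4070, 111, 2360]);
translate([145, 217, 0]) cube([111, 5398, 2360]);
translate([4104, 217, 0]) cube([111, 5398, 2360]);


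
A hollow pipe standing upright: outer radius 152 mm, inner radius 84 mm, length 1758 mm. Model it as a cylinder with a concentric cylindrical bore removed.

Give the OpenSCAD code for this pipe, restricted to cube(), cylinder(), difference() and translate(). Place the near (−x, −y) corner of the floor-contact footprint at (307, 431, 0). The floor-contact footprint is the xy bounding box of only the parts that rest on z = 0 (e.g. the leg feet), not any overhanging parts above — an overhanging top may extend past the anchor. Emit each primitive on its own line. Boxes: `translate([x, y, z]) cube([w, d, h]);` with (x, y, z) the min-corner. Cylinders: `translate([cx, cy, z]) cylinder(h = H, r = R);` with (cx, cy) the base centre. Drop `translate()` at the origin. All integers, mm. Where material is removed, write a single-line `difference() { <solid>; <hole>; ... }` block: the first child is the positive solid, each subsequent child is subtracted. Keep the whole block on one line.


difference() { translate([459, 583, 0]) cylinder(h = 1758, r = 152); translate([459, 583, 0]) cylinder(h = 1758, r = 84); }


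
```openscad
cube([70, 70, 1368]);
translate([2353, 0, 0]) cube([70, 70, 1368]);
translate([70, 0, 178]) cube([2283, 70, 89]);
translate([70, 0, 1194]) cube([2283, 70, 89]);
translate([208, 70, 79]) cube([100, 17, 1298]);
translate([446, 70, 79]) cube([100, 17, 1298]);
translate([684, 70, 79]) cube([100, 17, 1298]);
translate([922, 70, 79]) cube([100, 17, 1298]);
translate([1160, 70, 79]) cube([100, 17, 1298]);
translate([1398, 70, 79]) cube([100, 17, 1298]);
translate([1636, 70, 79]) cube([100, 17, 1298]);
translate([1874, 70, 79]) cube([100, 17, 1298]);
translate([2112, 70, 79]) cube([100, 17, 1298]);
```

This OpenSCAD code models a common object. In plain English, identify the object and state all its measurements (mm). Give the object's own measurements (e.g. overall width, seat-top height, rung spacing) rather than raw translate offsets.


A fence section. Two 70×70 mm posts, 1368 mm tall, stand on the floor with a clear span of 2283 mm between their inner faces. Two horizontal rails of 70×89 mm section span the gap between the posts with their undersides at z = 178 mm and z = 1194 mm, flush with the posts' −y face. 9 pickets, each 100 mm wide, 17 mm thick and 1298 mm tall, are fixed to the +y face of the rails with their bottoms at z = 79 mm, spaced across the span with a 138 mm gap after the −x post and between neighbouring pickets, with 141 mm left before the +x post.


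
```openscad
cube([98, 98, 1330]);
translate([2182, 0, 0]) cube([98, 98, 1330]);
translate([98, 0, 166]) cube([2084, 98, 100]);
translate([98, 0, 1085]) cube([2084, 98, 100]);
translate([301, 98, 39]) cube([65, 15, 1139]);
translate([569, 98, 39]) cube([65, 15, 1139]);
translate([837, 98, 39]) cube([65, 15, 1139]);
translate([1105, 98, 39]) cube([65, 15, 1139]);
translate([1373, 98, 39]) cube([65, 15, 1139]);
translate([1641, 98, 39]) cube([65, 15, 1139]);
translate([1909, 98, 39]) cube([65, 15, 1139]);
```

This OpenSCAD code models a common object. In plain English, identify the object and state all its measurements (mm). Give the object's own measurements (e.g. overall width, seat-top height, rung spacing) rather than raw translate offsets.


A fence section. Two 98×98 mm posts, 1330 mm tall, stand on the floor with a clear span of 2084 mm between their inner faces. Two horizontal rails of 98×100 mm section span the gap between the posts with their undersides at z = 166 mm and z = 1085 mm, flush with the posts' −y face. 7 pickets, each 65 mm wide, 15 mm thick and 1139 mm tall, are fixed to the +y face of the rails with their bottoms at z = 39 mm, spaced across the span with a 203 mm gap after the −x post and between neighbouring pickets, with 208 mm left before the +x post.


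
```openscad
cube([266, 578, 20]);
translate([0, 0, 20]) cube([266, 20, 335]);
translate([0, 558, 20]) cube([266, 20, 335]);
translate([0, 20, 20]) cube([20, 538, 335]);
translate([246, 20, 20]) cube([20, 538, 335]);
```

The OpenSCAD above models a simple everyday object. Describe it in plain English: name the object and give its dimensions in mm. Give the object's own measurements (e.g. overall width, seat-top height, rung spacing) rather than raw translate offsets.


An open-topped rectangular box: outside dimensions 266×578×355 mm, with a uniform wall and base thickness of 20 mm. The base is a full 266×578 slab on the floor; four walls sit on top of the base. The front and back walls (the −y and +y sides) span the full width; the two side walls fit between them.


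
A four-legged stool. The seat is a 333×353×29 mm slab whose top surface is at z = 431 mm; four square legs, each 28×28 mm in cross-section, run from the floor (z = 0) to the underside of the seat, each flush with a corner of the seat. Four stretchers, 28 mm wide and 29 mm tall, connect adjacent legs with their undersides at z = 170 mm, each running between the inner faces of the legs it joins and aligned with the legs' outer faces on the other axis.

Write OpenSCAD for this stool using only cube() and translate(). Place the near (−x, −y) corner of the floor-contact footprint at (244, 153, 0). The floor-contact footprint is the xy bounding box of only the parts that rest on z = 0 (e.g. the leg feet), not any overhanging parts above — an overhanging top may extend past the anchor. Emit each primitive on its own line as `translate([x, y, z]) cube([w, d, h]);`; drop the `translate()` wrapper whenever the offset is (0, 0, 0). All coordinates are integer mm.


translate([244, 153, 402]) cube([333, 353, 29]);
translate([244, 153, 0]) cube([28, 28, 402]);
translate([549, 153, 0]) cube([28, 28, 402]);
translate([244, 478, 0]) cube([28, 28, 402]);
translate([549, 478, 0]) cube([28, 28, 402]);
translate([272, 153, 170]) cube([277, 28, 29]);
translate([272, 478, 170]) cube([277, 28, 29]);
translate([244, 181, 170]) cube([28, 297, 29]);
translate([549, 181, 170]) cube([28, 297, 29]);


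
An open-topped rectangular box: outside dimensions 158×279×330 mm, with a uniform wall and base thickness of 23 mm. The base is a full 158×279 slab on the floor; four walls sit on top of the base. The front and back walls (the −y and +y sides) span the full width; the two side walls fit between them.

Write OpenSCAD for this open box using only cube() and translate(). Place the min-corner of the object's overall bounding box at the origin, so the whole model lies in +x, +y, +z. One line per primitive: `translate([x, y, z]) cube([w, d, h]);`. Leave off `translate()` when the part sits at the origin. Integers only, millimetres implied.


cube([158, 279, 23]);
translate([0, 0, 23]) cube([158, 23, 307]);
translate([0, 256, 23]) cube([158, 23, 307]);
translate([0, 23, 23]) cube([23, 233, 307]);
translate([135, 23, 23]) cube([23, 233, 307]);


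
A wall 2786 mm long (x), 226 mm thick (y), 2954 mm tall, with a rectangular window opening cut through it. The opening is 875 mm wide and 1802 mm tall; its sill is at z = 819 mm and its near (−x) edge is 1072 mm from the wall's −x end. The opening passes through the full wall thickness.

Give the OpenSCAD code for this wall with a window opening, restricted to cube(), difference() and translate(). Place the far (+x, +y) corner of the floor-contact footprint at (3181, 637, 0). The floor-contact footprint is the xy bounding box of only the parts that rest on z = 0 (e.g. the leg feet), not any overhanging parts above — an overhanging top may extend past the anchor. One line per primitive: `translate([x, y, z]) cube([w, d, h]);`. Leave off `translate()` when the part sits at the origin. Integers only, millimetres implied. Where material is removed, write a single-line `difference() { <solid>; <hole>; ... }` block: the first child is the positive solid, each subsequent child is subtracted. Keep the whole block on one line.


difference() { translate([395, 411, 0]) cube([2786, 226, 2954]); translate([1467, 411, 819]) cube([875, 226, 1802]); }


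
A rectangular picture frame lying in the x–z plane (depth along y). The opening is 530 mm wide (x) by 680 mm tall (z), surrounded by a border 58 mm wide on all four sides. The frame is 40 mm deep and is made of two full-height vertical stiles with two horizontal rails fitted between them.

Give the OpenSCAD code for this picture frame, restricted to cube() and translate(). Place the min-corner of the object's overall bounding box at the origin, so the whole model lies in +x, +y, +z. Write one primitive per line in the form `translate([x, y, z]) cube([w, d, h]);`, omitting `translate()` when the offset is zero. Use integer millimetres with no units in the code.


cube([58, 40, 796]);
translate([588, 0, 0]) cube([58, 40, 796]);
translate([58, 0, 0]) cube([530, 40, 58]);
translate([58, 0, 738]) cube([530, 40, 58]);


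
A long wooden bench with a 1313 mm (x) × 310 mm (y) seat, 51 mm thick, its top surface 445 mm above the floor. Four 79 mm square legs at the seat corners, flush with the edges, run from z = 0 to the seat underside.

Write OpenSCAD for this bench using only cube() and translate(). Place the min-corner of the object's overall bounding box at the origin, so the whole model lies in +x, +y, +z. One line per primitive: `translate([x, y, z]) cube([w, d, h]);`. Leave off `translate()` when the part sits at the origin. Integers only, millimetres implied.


// leg_h = 445 − 51 = 394
translate([0, 0, 394]) cube([1313, 310, 51]);
cube([79, 79, 394]);
translate([0, 231, 0]) cube([79, 79, 394]);
translate([1234, 0, 0]) cube([79, 79, 394]);
translate([1234, 231, 0]) cube([79, 79, 394]);


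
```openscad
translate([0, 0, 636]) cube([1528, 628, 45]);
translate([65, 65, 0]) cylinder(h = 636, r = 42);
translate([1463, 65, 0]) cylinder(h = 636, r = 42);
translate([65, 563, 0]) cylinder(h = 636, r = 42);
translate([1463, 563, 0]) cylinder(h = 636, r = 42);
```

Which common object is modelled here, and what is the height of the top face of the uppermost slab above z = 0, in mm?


A table. The table height is 681 mm.

A 1528×628×45 slab sits at z = 636 on four Ø84 mm round legs — a table. The top surface is at 636 + 45 = 681 mm.


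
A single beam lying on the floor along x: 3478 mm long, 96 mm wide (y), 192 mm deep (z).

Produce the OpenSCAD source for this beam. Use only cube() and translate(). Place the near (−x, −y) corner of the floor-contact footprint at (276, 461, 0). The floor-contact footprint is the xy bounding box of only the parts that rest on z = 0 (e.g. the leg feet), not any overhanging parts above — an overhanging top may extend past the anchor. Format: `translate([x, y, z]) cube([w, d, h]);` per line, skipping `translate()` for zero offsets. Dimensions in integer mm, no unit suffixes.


translate([276, 461, 0]) cube([3478, 96, 192]);


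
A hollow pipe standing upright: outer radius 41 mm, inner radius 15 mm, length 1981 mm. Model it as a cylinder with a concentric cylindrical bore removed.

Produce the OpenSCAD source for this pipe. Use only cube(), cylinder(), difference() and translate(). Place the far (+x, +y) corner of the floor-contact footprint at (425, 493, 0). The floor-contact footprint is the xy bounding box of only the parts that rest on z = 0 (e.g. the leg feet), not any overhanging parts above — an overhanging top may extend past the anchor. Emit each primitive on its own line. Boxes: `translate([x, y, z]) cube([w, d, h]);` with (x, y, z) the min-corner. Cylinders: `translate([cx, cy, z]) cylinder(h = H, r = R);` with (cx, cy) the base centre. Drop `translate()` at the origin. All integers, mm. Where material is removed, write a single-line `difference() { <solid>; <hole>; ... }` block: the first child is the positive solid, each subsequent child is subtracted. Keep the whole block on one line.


difference() { translate([384, 452, 0]) cylinder(h = 1981, r = 41); translate([384, 452, 0]) cylinder(h = 1981, r = 15); }


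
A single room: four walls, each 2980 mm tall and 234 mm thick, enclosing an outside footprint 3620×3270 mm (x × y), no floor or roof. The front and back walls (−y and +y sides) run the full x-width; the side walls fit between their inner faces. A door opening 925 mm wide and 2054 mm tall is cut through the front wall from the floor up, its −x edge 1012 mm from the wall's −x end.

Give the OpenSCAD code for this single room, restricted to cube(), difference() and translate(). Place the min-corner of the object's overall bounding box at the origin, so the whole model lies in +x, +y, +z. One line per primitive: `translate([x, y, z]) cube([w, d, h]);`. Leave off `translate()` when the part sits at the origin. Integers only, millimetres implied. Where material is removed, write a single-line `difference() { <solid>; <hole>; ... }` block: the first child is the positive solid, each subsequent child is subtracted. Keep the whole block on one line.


difference() { cube([3620, 234, 2980]); translate([1012, 0, 0]) cube([925, 234, 2054]); }
translate([0, 3036, 0]) cube([3620, 234, 2980]);
translate([0, 234, 0]) cube([234, 2802, 2980]);
translate([3386, 234, 0]) cube([234, 2802, 2980]);


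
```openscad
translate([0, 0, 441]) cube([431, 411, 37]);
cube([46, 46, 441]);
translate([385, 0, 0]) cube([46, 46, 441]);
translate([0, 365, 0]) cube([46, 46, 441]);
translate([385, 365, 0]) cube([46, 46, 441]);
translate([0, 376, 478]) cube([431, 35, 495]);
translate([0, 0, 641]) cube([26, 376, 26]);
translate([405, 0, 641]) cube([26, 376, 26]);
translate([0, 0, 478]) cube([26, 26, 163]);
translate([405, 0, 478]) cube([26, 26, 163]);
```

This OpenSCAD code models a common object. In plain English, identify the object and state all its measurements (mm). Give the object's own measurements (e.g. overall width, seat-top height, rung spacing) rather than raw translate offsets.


A chair. The seat is a 431×411×37 mm slab with its top at z = 478 mm, on four 46×46 mm corner legs (flush with the seat edges, standing on z = 0). A flat backrest 35 mm thick, 495 mm tall, spans the full seat width and rises from the seat top along its +y edge, rear face flush with the rear of the seat. Two armrests of 26×26 mm section run along each side from the seat's front edge to the front of the backrest, top faces 189 mm above the seat top and outer faces flush with the seat's x-edges; a 26×26 mm post under the front of each armrest stands on the seat at the front corner.


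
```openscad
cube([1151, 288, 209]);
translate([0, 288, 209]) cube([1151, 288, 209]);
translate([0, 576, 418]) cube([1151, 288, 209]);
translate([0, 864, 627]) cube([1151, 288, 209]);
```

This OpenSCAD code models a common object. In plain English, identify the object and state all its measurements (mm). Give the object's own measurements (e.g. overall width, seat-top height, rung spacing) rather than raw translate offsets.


A straight staircase of 4 solid steps. Each step is 1151 mm wide (x), 288 mm deep (y, the going) and 209 mm tall (the rise). The first step rests on the floor; each subsequent step sits one going further in +y and one rise higher in +z, directly behind and above the previous step with no overlap.


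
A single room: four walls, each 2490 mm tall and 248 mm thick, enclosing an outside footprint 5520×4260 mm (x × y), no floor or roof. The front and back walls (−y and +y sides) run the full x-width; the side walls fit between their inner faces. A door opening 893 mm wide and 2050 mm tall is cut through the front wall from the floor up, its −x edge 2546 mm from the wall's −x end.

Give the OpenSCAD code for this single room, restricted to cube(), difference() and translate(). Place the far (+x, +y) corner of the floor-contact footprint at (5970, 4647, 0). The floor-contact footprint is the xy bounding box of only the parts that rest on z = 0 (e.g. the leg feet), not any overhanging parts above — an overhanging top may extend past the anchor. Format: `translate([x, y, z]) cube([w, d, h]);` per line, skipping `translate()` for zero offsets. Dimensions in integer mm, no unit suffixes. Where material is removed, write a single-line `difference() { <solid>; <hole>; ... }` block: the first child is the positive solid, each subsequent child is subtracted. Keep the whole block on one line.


difference() { translate([450, 387, 0]) cube([5520, 248, 2490]); translate([2996, 387, 0]) cube([893, 248, 2050]); }
translate([450, 4399, 0]) cube([5520, 248, 2490]);
translate([450, 635, 0]) cube([248, 3764, 2490]);
translate([5722, 635, 0]) cube([248, 3764, 2490]);


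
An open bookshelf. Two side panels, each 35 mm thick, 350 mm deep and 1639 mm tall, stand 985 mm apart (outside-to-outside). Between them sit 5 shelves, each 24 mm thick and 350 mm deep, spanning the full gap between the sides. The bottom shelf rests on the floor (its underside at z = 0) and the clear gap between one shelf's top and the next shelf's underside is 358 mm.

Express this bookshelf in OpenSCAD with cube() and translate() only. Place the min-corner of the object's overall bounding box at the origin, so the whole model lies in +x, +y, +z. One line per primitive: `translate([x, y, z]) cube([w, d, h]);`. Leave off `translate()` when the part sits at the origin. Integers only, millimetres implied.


cube([35, 350, 1639]);
translate([950, 0, 0]) cube([35, 350, 1639]);
translate([35, 0, 0]) cube([915, 350, 24]);
translate([35, 0, 382]) cube([915, 350, 24]);
translate([35, 0, 764]) cube([915, 350, 24]);
translate([35, 0, 1146]) cube([915, 350, 24]);
translate([35, 0, 1528]) cube([915, 350, 24]);


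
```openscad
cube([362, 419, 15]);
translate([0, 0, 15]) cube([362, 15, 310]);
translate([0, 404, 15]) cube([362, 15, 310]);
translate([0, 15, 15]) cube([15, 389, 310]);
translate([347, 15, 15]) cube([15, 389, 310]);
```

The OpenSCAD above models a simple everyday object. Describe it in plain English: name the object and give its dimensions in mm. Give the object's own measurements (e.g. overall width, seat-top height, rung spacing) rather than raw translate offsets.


An open-topped rectangular box: outside dimensions 362×419×325 mm, with a uniform wall and base thickness of 15 mm. The base is a full 362×419 slab on the floor; four walls sit on top of the base. The front and back walls (the −y and +y sides) span the full width; the two side walls fit between them.


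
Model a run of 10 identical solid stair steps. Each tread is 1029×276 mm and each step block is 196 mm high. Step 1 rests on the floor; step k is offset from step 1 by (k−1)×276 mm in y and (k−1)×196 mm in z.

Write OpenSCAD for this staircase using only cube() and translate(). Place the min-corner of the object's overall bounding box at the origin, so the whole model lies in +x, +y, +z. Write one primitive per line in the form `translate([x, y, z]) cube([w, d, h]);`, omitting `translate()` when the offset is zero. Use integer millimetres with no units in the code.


cube([1029, 276, 196]);
translate([0, 276, 196]) cube([1029, 276, 196]);
translate([0, 552, 392]) cube([1029, 276, 196]);
translate([0, 828, 588]) cube([1029, 276, 196]);
translate([0, 1104, 784]) cube([1029, 276, 196]);
translate([0, 1380, 980]) cube([1029, 276, 196]);
translate([0, 1656, 1176]) cube([1029, 276, 196]);
translate([0, 1932, 1372]) cube([1029, 276, 196]);
translate([0, 2208, 1568]) cube([1029, 276, 196]);
translate([0, 2484, 1764]) cube([1029, 276, 196]);


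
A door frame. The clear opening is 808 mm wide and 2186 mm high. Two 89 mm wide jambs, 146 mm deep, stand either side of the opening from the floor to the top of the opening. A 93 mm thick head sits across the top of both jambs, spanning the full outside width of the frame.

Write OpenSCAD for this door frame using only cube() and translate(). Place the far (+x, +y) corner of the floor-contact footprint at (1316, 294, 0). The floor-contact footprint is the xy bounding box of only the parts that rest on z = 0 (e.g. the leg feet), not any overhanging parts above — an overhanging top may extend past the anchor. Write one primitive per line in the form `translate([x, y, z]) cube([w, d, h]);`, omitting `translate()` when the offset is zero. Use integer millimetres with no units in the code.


translate([330, 148, 0]) cube([89, 146, 2186]);
translate([1227, 148, 0]) cube([89, 146, 2186]);
translate([330, 148, 2186]) cube([986, 146, 93]);


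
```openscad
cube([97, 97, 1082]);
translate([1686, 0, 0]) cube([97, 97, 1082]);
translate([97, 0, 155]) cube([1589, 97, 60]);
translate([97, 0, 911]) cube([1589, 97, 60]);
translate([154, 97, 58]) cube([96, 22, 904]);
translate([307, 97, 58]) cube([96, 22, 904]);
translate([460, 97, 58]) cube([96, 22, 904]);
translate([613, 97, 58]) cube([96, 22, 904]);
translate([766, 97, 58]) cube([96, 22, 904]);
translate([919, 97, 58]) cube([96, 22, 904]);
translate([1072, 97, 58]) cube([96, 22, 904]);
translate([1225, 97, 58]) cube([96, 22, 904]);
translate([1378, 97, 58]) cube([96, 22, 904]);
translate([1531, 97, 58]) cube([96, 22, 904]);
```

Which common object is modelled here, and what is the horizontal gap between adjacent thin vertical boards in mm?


A fence section. The picket gap is 57 mm.

Two posts, two rails, 10 pickets — a fence section. Span 1589 mm holds 10 pickets of 96 mm with 11 equal gaps: ⌊(1589 − 10·96) / 11⌋ = 57 mm.


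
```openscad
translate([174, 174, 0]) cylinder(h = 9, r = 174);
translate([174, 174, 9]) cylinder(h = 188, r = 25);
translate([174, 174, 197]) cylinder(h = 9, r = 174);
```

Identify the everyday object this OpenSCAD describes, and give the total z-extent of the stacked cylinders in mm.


A spool. The overall height is 206 mm.

Three coaxial cylinders, large–small–large — a spool. Two 9 mm flanges and a 188 mm core give 9 + 188 + 9 = 206 mm.


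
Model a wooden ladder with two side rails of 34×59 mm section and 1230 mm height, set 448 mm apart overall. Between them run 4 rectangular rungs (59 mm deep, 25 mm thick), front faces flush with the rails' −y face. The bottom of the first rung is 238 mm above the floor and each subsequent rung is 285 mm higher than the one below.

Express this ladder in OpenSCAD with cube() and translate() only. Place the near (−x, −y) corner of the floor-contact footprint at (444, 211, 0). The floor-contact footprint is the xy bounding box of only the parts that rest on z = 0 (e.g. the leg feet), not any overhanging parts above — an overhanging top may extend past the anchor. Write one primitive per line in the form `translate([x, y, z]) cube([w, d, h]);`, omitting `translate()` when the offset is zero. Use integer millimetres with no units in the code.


translate([444, 211, 0]) cube([34, 59, 1230]);
translate([858, 211, 0]) cube([34, 59, 1230]);
translate([478, 211, 238]) cube([380, 59, 25]);
translate([478, 211, 523]) cube([380, 59, 25]);
translate([478, 211, 808]) cube([380, 59, 25]);
translate([478, 211, 1093]) cube([380, 59, 25]);


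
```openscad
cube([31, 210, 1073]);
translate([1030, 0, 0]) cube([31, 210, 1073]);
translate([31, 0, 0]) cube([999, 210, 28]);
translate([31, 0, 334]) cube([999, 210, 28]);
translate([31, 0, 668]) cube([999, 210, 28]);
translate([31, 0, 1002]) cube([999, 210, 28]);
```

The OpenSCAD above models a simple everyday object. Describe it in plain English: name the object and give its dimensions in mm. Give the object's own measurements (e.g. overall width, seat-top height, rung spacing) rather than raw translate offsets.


An open bookshelf. Two side panels, each 31 mm thick, 210 mm deep and 1073 mm tall, stand 1061 mm apart (outside-to-outside). Between them sit 4 shelves, each 28 mm thick and 210 mm deep, spanning the full gap between the sides. The bottom shelf rests on the floor (its underside at z = 0) and the clear gap between one shelf's top and the next shelf's underside is 306 mm.


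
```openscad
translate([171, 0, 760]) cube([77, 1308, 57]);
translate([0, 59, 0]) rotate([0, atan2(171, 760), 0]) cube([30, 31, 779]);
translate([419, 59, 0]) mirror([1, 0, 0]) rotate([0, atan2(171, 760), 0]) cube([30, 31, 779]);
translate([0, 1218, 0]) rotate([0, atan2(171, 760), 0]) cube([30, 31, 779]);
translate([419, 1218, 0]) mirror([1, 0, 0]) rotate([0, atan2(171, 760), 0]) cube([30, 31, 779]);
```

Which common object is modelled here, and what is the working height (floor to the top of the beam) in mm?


A sawhorse. The overall height is 817 mm.

A beam across two mirrored pairs of raked legs — a sawhorse. The beam's underside is at z = 760 (matching the legs' vertical rise in atan2(171, 760)) and the beam is 57 mm tall, so its top is at 760 + 57 = 817 mm. The raked legs top out at the beam's underside, so that is the highest point.


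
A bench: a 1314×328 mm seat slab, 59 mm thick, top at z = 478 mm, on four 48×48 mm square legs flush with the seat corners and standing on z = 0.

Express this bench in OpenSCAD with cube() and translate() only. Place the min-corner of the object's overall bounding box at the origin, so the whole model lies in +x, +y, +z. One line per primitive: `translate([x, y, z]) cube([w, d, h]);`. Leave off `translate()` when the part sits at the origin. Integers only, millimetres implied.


// leg_h = 478 − 59 = 419
translate([0, 0, 419]) cube([1314, 328, 59]);
cube([48, 48, 419]);
translate([0, 280, 0]) cube([48, 48, 419]);
translate([1266, 0, 0]) cube([48, 48, 419]);
translate([1266, 280, 0]) cube([48, 48, 419]);


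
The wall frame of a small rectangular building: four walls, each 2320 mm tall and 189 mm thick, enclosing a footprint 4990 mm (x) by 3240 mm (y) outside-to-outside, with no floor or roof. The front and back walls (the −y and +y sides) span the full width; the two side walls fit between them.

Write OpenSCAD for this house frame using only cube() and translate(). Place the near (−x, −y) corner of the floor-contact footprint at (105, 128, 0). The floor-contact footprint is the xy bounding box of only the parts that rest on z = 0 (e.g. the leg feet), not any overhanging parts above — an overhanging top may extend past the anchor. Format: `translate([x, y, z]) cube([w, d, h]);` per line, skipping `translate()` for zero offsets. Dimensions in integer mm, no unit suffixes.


translate([105, 128, 0]) cube([4990, 189, 2320]);
translate([105, 3179, 0]) cube([4990, 189, 2320]);
translate([105, 317, 0]) cube([189, 2862, 2320]);
translate([4906, 317, 0]) cube([189, 2862, 2320]);


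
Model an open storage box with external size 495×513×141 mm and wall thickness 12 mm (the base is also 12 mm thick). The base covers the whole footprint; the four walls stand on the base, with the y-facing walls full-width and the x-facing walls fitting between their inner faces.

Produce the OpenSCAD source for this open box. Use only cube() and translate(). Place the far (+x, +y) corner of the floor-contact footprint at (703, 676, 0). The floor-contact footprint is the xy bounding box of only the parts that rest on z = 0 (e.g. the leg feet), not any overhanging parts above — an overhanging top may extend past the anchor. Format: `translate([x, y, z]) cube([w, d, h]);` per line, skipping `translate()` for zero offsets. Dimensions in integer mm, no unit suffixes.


translate([208, 163, 0]) cube([495, 513, 12]);
translate([208, 163, 12]) cube([495, 12, 129]);
translate([208, 664, 12]) cube([495, 12, 129]);
translate([208, 175, 12]) cube([12, 489, 129]);
translate([691, 175, 12]) cube([12, 489, 129]);


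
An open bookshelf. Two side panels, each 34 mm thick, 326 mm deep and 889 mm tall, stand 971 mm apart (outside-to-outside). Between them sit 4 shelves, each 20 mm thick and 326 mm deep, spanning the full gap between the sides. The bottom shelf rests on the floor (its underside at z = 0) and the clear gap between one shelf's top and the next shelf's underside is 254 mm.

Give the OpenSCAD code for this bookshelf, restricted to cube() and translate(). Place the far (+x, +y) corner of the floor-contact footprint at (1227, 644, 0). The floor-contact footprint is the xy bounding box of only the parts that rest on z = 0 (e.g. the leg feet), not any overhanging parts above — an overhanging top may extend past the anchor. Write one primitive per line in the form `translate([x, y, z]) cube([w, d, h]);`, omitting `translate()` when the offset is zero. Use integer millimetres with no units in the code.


translate([256, 318, 0]) cube([34, 326, 889]);
translate([1193, 318, 0]) cube([34, 326, 889]);
translate([290, 318, 0]) cube([903, 326, 20]);
translate([290, 318, 274]) cube([903, 326, 20]);
translate([290, 318, 548]) cube([903, 326, 20]);
translate([290, 318, 822]) cube([903, 326, 20]);
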